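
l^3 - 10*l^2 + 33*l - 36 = (l - 4)*(l - 3)^2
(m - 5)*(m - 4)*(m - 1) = m^3 - 10*m^2 + 29*m - 20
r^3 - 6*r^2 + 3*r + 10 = (r - 5)*(r - 2)*(r + 1)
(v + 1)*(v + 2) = v^2 + 3*v + 2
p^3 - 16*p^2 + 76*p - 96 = (p - 8)*(p - 6)*(p - 2)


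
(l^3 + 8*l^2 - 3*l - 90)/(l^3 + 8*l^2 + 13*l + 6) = (l^2 + 2*l - 15)/(l^2 + 2*l + 1)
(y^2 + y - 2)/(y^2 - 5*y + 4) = (y + 2)/(y - 4)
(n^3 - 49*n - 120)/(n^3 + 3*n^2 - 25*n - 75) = (n - 8)/(n - 5)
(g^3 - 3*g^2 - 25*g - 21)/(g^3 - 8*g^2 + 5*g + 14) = (g + 3)/(g - 2)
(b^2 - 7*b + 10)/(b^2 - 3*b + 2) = (b - 5)/(b - 1)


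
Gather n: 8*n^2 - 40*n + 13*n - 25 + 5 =8*n^2 - 27*n - 20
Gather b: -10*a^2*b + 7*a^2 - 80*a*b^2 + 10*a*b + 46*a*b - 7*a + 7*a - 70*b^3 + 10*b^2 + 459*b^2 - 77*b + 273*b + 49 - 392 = 7*a^2 - 70*b^3 + b^2*(469 - 80*a) + b*(-10*a^2 + 56*a + 196) - 343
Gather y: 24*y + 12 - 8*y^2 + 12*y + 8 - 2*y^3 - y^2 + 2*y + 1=-2*y^3 - 9*y^2 + 38*y + 21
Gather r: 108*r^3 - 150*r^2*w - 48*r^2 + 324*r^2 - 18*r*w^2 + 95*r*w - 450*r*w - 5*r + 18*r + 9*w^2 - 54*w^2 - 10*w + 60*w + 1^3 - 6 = 108*r^3 + r^2*(276 - 150*w) + r*(-18*w^2 - 355*w + 13) - 45*w^2 + 50*w - 5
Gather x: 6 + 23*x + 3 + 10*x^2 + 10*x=10*x^2 + 33*x + 9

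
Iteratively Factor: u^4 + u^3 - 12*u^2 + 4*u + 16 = (u + 1)*(u^3 - 12*u + 16) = (u - 2)*(u + 1)*(u^2 + 2*u - 8) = (u - 2)*(u + 1)*(u + 4)*(u - 2)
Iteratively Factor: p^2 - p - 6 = (p - 3)*(p + 2)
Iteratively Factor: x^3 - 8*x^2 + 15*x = (x - 5)*(x^2 - 3*x) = (x - 5)*(x - 3)*(x)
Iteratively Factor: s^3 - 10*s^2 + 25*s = (s - 5)*(s^2 - 5*s) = s*(s - 5)*(s - 5)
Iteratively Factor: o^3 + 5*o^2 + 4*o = (o + 4)*(o^2 + o) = (o + 1)*(o + 4)*(o)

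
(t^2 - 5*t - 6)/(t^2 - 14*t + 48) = (t + 1)/(t - 8)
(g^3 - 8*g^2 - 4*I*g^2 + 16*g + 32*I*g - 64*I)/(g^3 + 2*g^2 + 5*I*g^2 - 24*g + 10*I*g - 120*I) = (g^2 - 4*g*(1 + I) + 16*I)/(g^2 + g*(6 + 5*I) + 30*I)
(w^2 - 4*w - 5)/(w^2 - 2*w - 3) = (w - 5)/(w - 3)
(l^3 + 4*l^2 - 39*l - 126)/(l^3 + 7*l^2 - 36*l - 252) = (l + 3)/(l + 6)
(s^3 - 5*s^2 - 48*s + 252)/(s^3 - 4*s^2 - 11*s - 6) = (s^2 + s - 42)/(s^2 + 2*s + 1)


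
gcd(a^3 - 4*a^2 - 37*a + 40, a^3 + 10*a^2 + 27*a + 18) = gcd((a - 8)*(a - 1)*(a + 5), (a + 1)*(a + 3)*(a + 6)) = 1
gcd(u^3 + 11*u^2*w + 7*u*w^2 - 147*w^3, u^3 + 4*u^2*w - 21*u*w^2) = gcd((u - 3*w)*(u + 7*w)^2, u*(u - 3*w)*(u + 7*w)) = u^2 + 4*u*w - 21*w^2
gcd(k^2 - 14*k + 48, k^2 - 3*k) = 1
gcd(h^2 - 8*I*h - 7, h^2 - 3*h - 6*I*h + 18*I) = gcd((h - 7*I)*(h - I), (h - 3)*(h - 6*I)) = 1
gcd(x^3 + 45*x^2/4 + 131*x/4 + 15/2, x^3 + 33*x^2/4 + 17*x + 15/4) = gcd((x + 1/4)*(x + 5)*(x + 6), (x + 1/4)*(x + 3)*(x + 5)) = x^2 + 21*x/4 + 5/4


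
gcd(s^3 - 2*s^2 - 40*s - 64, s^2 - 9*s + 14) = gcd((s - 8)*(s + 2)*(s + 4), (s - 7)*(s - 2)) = 1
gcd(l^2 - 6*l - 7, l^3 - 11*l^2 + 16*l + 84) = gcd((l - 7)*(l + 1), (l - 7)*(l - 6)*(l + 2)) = l - 7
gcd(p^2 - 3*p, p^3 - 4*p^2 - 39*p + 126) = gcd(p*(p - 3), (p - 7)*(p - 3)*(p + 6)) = p - 3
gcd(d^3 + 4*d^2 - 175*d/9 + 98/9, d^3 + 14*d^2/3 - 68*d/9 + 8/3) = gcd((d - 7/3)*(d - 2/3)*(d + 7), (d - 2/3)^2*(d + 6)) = d - 2/3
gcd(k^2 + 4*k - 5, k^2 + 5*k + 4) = 1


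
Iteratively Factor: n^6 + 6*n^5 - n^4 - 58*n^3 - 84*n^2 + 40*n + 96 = (n - 3)*(n^5 + 9*n^4 + 26*n^3 + 20*n^2 - 24*n - 32) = (n - 3)*(n + 2)*(n^4 + 7*n^3 + 12*n^2 - 4*n - 16) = (n - 3)*(n + 2)^2*(n^3 + 5*n^2 + 2*n - 8) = (n - 3)*(n + 2)^2*(n + 4)*(n^2 + n - 2) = (n - 3)*(n - 1)*(n + 2)^2*(n + 4)*(n + 2)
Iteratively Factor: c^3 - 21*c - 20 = (c - 5)*(c^2 + 5*c + 4) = (c - 5)*(c + 4)*(c + 1)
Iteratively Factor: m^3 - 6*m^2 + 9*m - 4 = (m - 1)*(m^2 - 5*m + 4) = (m - 4)*(m - 1)*(m - 1)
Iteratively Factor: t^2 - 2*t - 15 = (t - 5)*(t + 3)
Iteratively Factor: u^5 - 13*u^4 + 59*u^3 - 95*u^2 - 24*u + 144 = (u - 3)*(u^4 - 10*u^3 + 29*u^2 - 8*u - 48) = (u - 4)*(u - 3)*(u^3 - 6*u^2 + 5*u + 12) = (u - 4)*(u - 3)*(u + 1)*(u^2 - 7*u + 12) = (u - 4)*(u - 3)^2*(u + 1)*(u - 4)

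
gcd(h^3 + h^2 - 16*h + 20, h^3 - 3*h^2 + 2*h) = h - 2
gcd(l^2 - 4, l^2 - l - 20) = 1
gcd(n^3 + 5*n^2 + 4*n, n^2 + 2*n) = n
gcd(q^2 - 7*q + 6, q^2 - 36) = q - 6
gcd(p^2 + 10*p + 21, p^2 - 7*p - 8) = 1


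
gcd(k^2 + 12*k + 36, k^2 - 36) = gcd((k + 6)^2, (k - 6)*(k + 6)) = k + 6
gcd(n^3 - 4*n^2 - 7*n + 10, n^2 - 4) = n + 2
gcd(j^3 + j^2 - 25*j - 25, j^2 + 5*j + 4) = j + 1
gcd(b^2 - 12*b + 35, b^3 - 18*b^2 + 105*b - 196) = b - 7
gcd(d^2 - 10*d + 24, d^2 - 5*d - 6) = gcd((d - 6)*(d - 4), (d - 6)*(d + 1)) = d - 6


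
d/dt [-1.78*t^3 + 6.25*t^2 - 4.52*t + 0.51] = -5.34*t^2 + 12.5*t - 4.52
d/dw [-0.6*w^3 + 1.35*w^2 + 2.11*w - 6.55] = -1.8*w^2 + 2.7*w + 2.11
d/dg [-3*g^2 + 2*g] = 2 - 6*g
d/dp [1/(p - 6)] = -1/(p - 6)^2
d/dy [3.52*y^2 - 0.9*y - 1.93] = 7.04*y - 0.9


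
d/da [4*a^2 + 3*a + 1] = 8*a + 3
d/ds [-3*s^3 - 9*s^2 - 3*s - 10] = -9*s^2 - 18*s - 3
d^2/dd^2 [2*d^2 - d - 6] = 4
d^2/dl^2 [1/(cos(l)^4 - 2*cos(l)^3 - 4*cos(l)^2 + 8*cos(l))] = 2*((1 - cos(2*l))^3 + 3*(1 - cos(2*l))^2/2 - 25*cos(l)/8 - cos(2*l) + 11*cos(3*l)/16 - 9*cos(4*l)/4 - 9*cos(5*l)/16 + 13/4)/((cos(l) - 2)^4*(cos(l) + 2)^3*cos(l)^3)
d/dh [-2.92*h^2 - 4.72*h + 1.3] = -5.84*h - 4.72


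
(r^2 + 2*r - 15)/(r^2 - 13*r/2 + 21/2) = 2*(r + 5)/(2*r - 7)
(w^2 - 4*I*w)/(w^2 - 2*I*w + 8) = w/(w + 2*I)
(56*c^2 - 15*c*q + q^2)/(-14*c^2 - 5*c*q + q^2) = (-8*c + q)/(2*c + q)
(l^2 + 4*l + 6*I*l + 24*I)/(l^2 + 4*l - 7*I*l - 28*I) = (l + 6*I)/(l - 7*I)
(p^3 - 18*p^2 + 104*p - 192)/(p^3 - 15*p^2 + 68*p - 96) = (p - 6)/(p - 3)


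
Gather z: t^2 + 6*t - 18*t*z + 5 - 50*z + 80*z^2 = t^2 + 6*t + 80*z^2 + z*(-18*t - 50) + 5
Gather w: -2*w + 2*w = 0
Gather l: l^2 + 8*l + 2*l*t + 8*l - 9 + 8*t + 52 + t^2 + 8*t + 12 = l^2 + l*(2*t + 16) + t^2 + 16*t + 55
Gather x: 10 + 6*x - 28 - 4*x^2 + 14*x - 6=-4*x^2 + 20*x - 24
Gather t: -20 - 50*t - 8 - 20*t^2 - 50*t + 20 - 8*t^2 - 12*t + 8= -28*t^2 - 112*t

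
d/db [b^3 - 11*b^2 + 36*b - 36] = 3*b^2 - 22*b + 36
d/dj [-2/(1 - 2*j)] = -4/(2*j - 1)^2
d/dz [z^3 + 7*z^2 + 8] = z*(3*z + 14)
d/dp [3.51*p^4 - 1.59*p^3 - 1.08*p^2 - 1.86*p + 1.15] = 14.04*p^3 - 4.77*p^2 - 2.16*p - 1.86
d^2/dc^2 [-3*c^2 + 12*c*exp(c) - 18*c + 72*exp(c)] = 12*c*exp(c) + 96*exp(c) - 6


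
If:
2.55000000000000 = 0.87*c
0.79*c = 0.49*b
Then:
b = 4.73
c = 2.93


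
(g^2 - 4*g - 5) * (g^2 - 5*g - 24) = g^4 - 9*g^3 - 9*g^2 + 121*g + 120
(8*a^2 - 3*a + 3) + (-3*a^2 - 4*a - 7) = 5*a^2 - 7*a - 4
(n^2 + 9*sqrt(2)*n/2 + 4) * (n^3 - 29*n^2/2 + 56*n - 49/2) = n^5 - 29*n^4/2 + 9*sqrt(2)*n^4/2 - 261*sqrt(2)*n^3/4 + 60*n^3 - 165*n^2/2 + 252*sqrt(2)*n^2 - 441*sqrt(2)*n/4 + 224*n - 98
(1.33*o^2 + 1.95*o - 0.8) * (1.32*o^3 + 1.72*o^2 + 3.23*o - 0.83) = 1.7556*o^5 + 4.8616*o^4 + 6.5939*o^3 + 3.8186*o^2 - 4.2025*o + 0.664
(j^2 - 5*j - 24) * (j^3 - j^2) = j^5 - 6*j^4 - 19*j^3 + 24*j^2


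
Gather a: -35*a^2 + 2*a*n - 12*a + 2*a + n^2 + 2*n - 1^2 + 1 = -35*a^2 + a*(2*n - 10) + n^2 + 2*n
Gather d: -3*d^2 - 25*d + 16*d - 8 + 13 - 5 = -3*d^2 - 9*d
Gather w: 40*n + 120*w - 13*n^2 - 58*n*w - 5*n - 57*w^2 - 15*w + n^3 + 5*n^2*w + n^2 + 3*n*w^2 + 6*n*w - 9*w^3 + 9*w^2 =n^3 - 12*n^2 + 35*n - 9*w^3 + w^2*(3*n - 48) + w*(5*n^2 - 52*n + 105)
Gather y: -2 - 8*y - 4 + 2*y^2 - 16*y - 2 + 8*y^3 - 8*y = 8*y^3 + 2*y^2 - 32*y - 8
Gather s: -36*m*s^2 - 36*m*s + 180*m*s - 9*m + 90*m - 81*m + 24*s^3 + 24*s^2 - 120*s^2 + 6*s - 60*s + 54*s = 144*m*s + 24*s^3 + s^2*(-36*m - 96)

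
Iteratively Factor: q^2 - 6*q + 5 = (q - 1)*(q - 5)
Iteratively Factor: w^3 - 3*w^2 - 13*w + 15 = (w - 5)*(w^2 + 2*w - 3) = (w - 5)*(w + 3)*(w - 1)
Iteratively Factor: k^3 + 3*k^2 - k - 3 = (k - 1)*(k^2 + 4*k + 3) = (k - 1)*(k + 3)*(k + 1)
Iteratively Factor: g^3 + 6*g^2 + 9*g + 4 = (g + 4)*(g^2 + 2*g + 1) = (g + 1)*(g + 4)*(g + 1)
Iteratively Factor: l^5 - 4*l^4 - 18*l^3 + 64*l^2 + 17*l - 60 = (l - 5)*(l^4 + l^3 - 13*l^2 - l + 12) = (l - 5)*(l + 4)*(l^3 - 3*l^2 - l + 3) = (l - 5)*(l + 1)*(l + 4)*(l^2 - 4*l + 3) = (l - 5)*(l - 1)*(l + 1)*(l + 4)*(l - 3)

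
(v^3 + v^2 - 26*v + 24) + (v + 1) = v^3 + v^2 - 25*v + 25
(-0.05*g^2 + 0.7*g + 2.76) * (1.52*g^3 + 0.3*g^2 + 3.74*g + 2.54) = -0.076*g^5 + 1.049*g^4 + 4.2182*g^3 + 3.319*g^2 + 12.1004*g + 7.0104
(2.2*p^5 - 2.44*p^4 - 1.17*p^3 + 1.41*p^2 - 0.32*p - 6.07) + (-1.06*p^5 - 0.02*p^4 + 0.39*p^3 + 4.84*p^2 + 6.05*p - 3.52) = 1.14*p^5 - 2.46*p^4 - 0.78*p^3 + 6.25*p^2 + 5.73*p - 9.59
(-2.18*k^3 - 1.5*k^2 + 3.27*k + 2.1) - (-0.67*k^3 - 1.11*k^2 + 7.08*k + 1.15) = -1.51*k^3 - 0.39*k^2 - 3.81*k + 0.95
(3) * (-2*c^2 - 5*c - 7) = -6*c^2 - 15*c - 21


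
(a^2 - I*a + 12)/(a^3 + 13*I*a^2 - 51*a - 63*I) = (a - 4*I)/(a^2 + 10*I*a - 21)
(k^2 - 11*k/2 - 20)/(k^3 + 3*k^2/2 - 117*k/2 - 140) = 1/(k + 7)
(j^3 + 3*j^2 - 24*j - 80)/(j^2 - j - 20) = j + 4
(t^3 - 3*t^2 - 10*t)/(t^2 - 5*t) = t + 2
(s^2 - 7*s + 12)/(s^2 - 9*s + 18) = (s - 4)/(s - 6)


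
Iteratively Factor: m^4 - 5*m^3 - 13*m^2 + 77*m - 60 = (m + 4)*(m^3 - 9*m^2 + 23*m - 15) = (m - 3)*(m + 4)*(m^2 - 6*m + 5) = (m - 5)*(m - 3)*(m + 4)*(m - 1)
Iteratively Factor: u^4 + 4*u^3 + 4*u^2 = (u)*(u^3 + 4*u^2 + 4*u) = u*(u + 2)*(u^2 + 2*u) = u^2*(u + 2)*(u + 2)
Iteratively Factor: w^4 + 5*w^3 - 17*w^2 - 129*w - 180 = (w + 4)*(w^3 + w^2 - 21*w - 45) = (w + 3)*(w + 4)*(w^2 - 2*w - 15) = (w - 5)*(w + 3)*(w + 4)*(w + 3)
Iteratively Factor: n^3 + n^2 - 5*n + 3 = (n - 1)*(n^2 + 2*n - 3) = (n - 1)^2*(n + 3)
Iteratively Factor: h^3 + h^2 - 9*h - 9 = (h + 3)*(h^2 - 2*h - 3) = (h - 3)*(h + 3)*(h + 1)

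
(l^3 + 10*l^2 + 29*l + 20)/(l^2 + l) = l + 9 + 20/l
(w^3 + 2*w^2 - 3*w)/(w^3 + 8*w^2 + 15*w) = (w - 1)/(w + 5)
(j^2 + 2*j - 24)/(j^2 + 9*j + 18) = (j - 4)/(j + 3)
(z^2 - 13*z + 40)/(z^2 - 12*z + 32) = (z - 5)/(z - 4)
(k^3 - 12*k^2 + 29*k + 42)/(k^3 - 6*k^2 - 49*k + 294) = (k + 1)/(k + 7)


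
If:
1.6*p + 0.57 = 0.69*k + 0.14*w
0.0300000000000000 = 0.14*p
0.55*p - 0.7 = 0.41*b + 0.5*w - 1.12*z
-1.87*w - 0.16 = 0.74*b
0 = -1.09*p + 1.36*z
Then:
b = -1.64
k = 1.21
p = 0.21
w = 0.56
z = 0.17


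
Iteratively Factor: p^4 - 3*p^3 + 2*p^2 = (p - 2)*(p^3 - p^2) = p*(p - 2)*(p^2 - p) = p*(p - 2)*(p - 1)*(p)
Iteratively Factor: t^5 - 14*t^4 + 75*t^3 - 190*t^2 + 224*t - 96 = (t - 1)*(t^4 - 13*t^3 + 62*t^2 - 128*t + 96) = (t - 4)*(t - 1)*(t^3 - 9*t^2 + 26*t - 24) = (t - 4)^2*(t - 1)*(t^2 - 5*t + 6) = (t - 4)^2*(t - 2)*(t - 1)*(t - 3)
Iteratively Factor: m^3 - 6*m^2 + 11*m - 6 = (m - 2)*(m^2 - 4*m + 3) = (m - 2)*(m - 1)*(m - 3)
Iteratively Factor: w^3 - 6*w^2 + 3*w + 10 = (w - 2)*(w^2 - 4*w - 5) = (w - 5)*(w - 2)*(w + 1)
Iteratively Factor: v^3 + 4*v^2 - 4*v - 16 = (v + 2)*(v^2 + 2*v - 8) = (v + 2)*(v + 4)*(v - 2)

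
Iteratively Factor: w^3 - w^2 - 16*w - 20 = (w + 2)*(w^2 - 3*w - 10) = (w + 2)^2*(w - 5)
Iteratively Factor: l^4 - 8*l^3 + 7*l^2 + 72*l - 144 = (l - 4)*(l^3 - 4*l^2 - 9*l + 36) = (l - 4)^2*(l^2 - 9) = (l - 4)^2*(l - 3)*(l + 3)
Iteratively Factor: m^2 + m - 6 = (m - 2)*(m + 3)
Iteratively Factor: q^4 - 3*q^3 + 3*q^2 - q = (q)*(q^3 - 3*q^2 + 3*q - 1) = q*(q - 1)*(q^2 - 2*q + 1) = q*(q - 1)^2*(q - 1)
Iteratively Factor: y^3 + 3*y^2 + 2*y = (y + 1)*(y^2 + 2*y) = (y + 1)*(y + 2)*(y)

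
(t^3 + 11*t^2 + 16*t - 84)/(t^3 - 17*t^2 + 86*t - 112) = (t^2 + 13*t + 42)/(t^2 - 15*t + 56)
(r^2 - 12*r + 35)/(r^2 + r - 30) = (r - 7)/(r + 6)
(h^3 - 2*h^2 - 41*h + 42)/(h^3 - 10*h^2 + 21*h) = (h^2 + 5*h - 6)/(h*(h - 3))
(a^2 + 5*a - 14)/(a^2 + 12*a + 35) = (a - 2)/(a + 5)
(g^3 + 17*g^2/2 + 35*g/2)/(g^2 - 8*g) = (2*g^2 + 17*g + 35)/(2*(g - 8))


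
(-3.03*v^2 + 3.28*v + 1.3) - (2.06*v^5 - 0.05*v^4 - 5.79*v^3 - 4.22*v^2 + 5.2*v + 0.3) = -2.06*v^5 + 0.05*v^4 + 5.79*v^3 + 1.19*v^2 - 1.92*v + 1.0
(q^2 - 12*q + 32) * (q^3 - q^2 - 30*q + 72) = q^5 - 13*q^4 + 14*q^3 + 400*q^2 - 1824*q + 2304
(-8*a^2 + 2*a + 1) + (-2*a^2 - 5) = -10*a^2 + 2*a - 4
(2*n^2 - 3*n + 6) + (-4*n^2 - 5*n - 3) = -2*n^2 - 8*n + 3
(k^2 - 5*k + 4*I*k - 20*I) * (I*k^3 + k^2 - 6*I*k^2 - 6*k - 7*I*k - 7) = I*k^5 - 3*k^4 - 11*I*k^4 + 33*k^3 + 27*I*k^3 - 69*k^2 - 9*I*k^2 - 105*k + 92*I*k + 140*I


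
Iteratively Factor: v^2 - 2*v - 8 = (v + 2)*(v - 4)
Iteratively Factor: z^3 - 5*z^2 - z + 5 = (z - 5)*(z^2 - 1) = (z - 5)*(z - 1)*(z + 1)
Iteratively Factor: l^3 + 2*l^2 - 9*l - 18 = (l - 3)*(l^2 + 5*l + 6) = (l - 3)*(l + 2)*(l + 3)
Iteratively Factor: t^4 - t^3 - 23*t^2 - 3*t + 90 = (t + 3)*(t^3 - 4*t^2 - 11*t + 30) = (t - 5)*(t + 3)*(t^2 + t - 6) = (t - 5)*(t - 2)*(t + 3)*(t + 3)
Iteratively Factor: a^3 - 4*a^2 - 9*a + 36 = (a - 3)*(a^2 - a - 12) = (a - 4)*(a - 3)*(a + 3)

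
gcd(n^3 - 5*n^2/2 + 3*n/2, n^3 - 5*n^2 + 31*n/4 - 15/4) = n^2 - 5*n/2 + 3/2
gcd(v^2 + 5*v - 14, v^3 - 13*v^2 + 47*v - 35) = 1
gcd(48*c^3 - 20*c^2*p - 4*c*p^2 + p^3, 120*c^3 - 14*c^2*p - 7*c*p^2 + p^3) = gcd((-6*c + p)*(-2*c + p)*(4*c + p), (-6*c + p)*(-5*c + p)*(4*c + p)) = -24*c^2 - 2*c*p + p^2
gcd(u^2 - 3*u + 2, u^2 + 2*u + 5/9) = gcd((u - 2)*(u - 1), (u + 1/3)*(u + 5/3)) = 1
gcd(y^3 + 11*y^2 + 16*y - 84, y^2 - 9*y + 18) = 1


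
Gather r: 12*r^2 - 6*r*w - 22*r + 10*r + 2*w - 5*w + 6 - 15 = 12*r^2 + r*(-6*w - 12) - 3*w - 9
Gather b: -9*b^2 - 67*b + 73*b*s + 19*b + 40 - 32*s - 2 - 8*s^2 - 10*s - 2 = -9*b^2 + b*(73*s - 48) - 8*s^2 - 42*s + 36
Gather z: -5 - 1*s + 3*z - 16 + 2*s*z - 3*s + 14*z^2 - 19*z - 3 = -4*s + 14*z^2 + z*(2*s - 16) - 24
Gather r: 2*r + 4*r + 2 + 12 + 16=6*r + 30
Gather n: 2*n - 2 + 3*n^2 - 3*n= 3*n^2 - n - 2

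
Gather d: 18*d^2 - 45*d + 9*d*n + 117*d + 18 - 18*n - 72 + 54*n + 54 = 18*d^2 + d*(9*n + 72) + 36*n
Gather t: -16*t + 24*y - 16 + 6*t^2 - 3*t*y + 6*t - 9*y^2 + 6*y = 6*t^2 + t*(-3*y - 10) - 9*y^2 + 30*y - 16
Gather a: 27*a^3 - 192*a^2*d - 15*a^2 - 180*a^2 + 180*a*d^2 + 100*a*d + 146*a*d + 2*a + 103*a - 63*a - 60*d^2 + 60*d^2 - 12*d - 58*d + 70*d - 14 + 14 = 27*a^3 + a^2*(-192*d - 195) + a*(180*d^2 + 246*d + 42)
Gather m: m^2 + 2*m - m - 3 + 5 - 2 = m^2 + m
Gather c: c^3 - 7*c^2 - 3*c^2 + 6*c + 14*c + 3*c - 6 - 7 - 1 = c^3 - 10*c^2 + 23*c - 14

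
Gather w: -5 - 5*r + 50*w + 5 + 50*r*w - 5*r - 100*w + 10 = -10*r + w*(50*r - 50) + 10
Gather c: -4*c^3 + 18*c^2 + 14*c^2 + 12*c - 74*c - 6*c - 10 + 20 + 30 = -4*c^3 + 32*c^2 - 68*c + 40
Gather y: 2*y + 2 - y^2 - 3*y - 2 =-y^2 - y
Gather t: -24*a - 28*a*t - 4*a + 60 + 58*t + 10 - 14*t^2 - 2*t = -28*a - 14*t^2 + t*(56 - 28*a) + 70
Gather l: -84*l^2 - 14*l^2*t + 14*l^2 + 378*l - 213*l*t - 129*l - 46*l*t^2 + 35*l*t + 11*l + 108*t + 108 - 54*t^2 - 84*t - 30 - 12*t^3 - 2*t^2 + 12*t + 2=l^2*(-14*t - 70) + l*(-46*t^2 - 178*t + 260) - 12*t^3 - 56*t^2 + 36*t + 80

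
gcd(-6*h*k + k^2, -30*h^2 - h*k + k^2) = 6*h - k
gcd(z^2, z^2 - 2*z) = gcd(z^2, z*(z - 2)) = z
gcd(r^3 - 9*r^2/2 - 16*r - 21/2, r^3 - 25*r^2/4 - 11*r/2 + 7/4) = r^2 - 6*r - 7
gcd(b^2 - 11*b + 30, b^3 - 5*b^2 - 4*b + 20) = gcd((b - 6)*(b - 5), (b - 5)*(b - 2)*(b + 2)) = b - 5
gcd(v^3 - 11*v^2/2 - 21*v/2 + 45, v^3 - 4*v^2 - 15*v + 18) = v^2 - 3*v - 18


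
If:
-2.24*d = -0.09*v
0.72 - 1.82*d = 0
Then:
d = 0.40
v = 9.85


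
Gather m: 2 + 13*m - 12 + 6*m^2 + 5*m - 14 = 6*m^2 + 18*m - 24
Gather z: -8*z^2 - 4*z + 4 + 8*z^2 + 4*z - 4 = 0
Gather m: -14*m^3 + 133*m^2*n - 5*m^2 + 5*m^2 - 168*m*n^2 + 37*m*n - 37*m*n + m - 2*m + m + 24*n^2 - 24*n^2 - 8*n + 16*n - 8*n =-14*m^3 + 133*m^2*n - 168*m*n^2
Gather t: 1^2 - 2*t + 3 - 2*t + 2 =6 - 4*t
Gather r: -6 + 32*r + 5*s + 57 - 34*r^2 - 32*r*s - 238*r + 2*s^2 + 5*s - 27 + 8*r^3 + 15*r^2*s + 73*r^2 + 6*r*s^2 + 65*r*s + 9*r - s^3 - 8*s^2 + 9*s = 8*r^3 + r^2*(15*s + 39) + r*(6*s^2 + 33*s - 197) - s^3 - 6*s^2 + 19*s + 24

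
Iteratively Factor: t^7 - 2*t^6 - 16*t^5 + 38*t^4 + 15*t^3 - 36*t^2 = (t)*(t^6 - 2*t^5 - 16*t^4 + 38*t^3 + 15*t^2 - 36*t) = t*(t - 3)*(t^5 + t^4 - 13*t^3 - t^2 + 12*t) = t*(t - 3)^2*(t^4 + 4*t^3 - t^2 - 4*t) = t*(t - 3)^2*(t + 1)*(t^3 + 3*t^2 - 4*t) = t^2*(t - 3)^2*(t + 1)*(t^2 + 3*t - 4) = t^2*(t - 3)^2*(t + 1)*(t + 4)*(t - 1)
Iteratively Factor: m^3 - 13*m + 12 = (m + 4)*(m^2 - 4*m + 3) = (m - 1)*(m + 4)*(m - 3)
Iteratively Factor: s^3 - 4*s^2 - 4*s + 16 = (s - 4)*(s^2 - 4) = (s - 4)*(s + 2)*(s - 2)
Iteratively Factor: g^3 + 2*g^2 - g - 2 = (g + 1)*(g^2 + g - 2) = (g + 1)*(g + 2)*(g - 1)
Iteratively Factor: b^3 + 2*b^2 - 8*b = (b - 2)*(b^2 + 4*b) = (b - 2)*(b + 4)*(b)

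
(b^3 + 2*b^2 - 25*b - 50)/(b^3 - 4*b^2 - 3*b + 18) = (b^2 - 25)/(b^2 - 6*b + 9)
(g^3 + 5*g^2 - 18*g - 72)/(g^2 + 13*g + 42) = (g^2 - g - 12)/(g + 7)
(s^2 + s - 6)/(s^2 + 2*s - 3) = (s - 2)/(s - 1)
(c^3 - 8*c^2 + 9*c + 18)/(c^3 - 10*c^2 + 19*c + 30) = (c - 3)/(c - 5)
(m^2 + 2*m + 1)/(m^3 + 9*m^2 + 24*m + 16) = (m + 1)/(m^2 + 8*m + 16)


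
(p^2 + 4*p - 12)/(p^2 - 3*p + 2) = (p + 6)/(p - 1)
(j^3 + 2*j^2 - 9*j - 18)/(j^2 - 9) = j + 2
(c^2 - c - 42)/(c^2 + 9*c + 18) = (c - 7)/(c + 3)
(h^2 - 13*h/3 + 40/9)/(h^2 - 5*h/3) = (h - 8/3)/h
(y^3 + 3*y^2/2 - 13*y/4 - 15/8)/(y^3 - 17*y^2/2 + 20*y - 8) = (8*y^3 + 12*y^2 - 26*y - 15)/(4*(2*y^3 - 17*y^2 + 40*y - 16))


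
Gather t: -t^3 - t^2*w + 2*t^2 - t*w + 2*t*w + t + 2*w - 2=-t^3 + t^2*(2 - w) + t*(w + 1) + 2*w - 2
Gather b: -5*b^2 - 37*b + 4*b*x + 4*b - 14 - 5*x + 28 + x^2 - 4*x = -5*b^2 + b*(4*x - 33) + x^2 - 9*x + 14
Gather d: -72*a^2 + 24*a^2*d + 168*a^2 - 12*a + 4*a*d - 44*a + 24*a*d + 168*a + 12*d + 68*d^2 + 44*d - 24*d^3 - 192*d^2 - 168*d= 96*a^2 + 112*a - 24*d^3 - 124*d^2 + d*(24*a^2 + 28*a - 112)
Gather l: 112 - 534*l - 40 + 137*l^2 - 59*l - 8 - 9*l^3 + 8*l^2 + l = -9*l^3 + 145*l^2 - 592*l + 64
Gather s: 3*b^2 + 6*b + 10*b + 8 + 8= 3*b^2 + 16*b + 16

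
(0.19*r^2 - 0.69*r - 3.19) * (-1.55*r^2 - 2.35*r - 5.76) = -0.2945*r^4 + 0.623*r^3 + 5.4716*r^2 + 11.4709*r + 18.3744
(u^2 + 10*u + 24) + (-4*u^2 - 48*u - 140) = -3*u^2 - 38*u - 116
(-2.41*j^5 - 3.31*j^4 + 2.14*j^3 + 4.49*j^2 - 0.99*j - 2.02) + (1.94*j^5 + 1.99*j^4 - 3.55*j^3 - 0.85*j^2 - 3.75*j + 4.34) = -0.47*j^5 - 1.32*j^4 - 1.41*j^3 + 3.64*j^2 - 4.74*j + 2.32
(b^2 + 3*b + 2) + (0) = b^2 + 3*b + 2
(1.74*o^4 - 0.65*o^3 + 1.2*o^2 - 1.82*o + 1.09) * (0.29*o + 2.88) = 0.5046*o^5 + 4.8227*o^4 - 1.524*o^3 + 2.9282*o^2 - 4.9255*o + 3.1392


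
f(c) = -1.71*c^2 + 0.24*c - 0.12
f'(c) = 0.24 - 3.42*c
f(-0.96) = -1.93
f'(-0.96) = 3.52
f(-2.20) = -8.92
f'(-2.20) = 7.76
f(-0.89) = -1.69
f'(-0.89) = 3.28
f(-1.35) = -3.56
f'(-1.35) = 4.86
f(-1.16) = -2.70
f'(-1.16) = 4.21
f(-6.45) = -72.81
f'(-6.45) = 22.30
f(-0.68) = -1.07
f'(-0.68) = 2.57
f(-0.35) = -0.41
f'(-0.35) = 1.44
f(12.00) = -243.48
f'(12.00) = -40.80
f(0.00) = -0.12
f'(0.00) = 0.24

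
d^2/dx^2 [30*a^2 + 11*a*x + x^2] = 2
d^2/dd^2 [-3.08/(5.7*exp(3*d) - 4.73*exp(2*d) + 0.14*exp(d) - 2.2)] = (-3.08*(17.1*exp(2*d) - 9.46*exp(d) + 0.14)*(34.2*exp(2*d) - 18.92*exp(d) + 0.28)*exp(d) + (158.004*exp(2*d) - 58.2736*exp(d) + 0.4312)*(5.7*exp(3*d) - 4.73*exp(2*d) + 0.14*exp(d) - 2.2))*exp(d)/(5.7*exp(3*d) - 4.73*exp(2*d) + 0.14*exp(d) - 2.2)^3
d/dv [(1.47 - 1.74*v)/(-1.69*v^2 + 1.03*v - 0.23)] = (-2.9406*v^2 + 4.9686*v - 1.1139)/(2.8561*v^4 - 3.4814*v^3 + 1.8383*v^2 - 0.4738*v + 0.0529)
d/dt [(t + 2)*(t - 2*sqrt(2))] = 2*t - 2*sqrt(2) + 2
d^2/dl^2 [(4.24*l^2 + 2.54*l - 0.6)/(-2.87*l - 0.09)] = 11.127756/(23.639903*l^3 + 2.223963*l^2 + 0.069741*l + 0.000729)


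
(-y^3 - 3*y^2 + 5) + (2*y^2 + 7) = -y^3 - y^2 + 12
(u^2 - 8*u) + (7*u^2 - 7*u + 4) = 8*u^2 - 15*u + 4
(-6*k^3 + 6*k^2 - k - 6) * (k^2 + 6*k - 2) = -6*k^5 - 30*k^4 + 47*k^3 - 24*k^2 - 34*k + 12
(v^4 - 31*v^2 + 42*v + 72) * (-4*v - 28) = -4*v^5 - 28*v^4 + 124*v^3 + 700*v^2 - 1464*v - 2016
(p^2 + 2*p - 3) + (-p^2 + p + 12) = 3*p + 9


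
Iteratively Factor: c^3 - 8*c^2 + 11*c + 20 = (c + 1)*(c^2 - 9*c + 20) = (c - 4)*(c + 1)*(c - 5)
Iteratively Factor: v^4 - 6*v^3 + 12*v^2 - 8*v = (v - 2)*(v^3 - 4*v^2 + 4*v) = v*(v - 2)*(v^2 - 4*v + 4) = v*(v - 2)^2*(v - 2)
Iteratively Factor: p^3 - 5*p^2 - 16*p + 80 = (p - 5)*(p^2 - 16) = (p - 5)*(p + 4)*(p - 4)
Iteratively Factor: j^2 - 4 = (j - 2)*(j + 2)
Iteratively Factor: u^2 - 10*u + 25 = (u - 5)*(u - 5)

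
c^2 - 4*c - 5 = (c - 5)*(c + 1)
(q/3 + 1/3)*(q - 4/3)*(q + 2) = q^3/3 + 5*q^2/9 - 2*q/3 - 8/9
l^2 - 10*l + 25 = (l - 5)^2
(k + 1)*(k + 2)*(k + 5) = k^3 + 8*k^2 + 17*k + 10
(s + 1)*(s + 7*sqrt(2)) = s^2 + s + 7*sqrt(2)*s + 7*sqrt(2)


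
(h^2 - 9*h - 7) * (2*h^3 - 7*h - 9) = 2*h^5 - 18*h^4 - 21*h^3 + 54*h^2 + 130*h + 63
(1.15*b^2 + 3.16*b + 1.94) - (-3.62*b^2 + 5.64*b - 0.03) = 4.77*b^2 - 2.48*b + 1.97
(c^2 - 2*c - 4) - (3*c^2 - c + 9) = -2*c^2 - c - 13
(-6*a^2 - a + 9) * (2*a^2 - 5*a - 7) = -12*a^4 + 28*a^3 + 65*a^2 - 38*a - 63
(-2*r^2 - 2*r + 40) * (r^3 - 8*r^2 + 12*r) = -2*r^5 + 14*r^4 + 32*r^3 - 344*r^2 + 480*r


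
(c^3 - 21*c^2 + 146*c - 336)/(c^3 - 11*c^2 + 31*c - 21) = (c^2 - 14*c + 48)/(c^2 - 4*c + 3)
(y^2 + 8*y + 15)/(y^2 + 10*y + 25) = (y + 3)/(y + 5)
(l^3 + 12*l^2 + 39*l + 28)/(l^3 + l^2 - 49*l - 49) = (l + 4)/(l - 7)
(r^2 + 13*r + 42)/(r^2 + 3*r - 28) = (r + 6)/(r - 4)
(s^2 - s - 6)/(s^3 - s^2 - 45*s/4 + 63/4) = 4*(s + 2)/(4*s^2 + 8*s - 21)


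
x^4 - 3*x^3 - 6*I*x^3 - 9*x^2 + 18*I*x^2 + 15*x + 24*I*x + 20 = (x - 4)*(x + 1)*(x - 5*I)*(x - I)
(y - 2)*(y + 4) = y^2 + 2*y - 8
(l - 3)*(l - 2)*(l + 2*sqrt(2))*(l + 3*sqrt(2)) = l^4 - 5*l^3 + 5*sqrt(2)*l^3 - 25*sqrt(2)*l^2 + 18*l^2 - 60*l + 30*sqrt(2)*l + 72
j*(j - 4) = j^2 - 4*j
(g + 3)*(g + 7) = g^2 + 10*g + 21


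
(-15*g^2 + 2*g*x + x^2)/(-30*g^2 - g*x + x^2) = (-3*g + x)/(-6*g + x)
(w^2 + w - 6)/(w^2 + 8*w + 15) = (w - 2)/(w + 5)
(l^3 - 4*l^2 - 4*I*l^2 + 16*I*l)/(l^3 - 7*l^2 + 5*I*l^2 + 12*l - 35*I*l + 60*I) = l*(l - 4*I)/(l^2 + l*(-3 + 5*I) - 15*I)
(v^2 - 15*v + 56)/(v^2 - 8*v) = (v - 7)/v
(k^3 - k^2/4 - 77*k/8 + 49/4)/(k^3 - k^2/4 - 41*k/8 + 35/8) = (2*k^2 + 3*k - 14)/(2*k^2 + 3*k - 5)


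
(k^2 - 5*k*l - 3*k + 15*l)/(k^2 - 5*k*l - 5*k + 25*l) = (k - 3)/(k - 5)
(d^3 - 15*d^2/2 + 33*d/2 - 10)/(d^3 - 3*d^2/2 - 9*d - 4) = (2*d^2 - 7*d + 5)/(2*d^2 + 5*d + 2)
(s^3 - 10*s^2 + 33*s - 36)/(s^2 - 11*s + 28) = (s^2 - 6*s + 9)/(s - 7)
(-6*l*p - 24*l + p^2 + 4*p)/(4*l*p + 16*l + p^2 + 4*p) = (-6*l + p)/(4*l + p)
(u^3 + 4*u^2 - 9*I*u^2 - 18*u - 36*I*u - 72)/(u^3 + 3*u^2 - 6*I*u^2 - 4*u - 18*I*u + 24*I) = (u - 3*I)/(u - 1)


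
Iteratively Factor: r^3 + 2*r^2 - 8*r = (r - 2)*(r^2 + 4*r) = (r - 2)*(r + 4)*(r)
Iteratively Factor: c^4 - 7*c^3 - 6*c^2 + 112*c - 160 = (c - 4)*(c^3 - 3*c^2 - 18*c + 40) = (c - 5)*(c - 4)*(c^2 + 2*c - 8) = (c - 5)*(c - 4)*(c + 4)*(c - 2)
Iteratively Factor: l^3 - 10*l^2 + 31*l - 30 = (l - 3)*(l^2 - 7*l + 10) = (l - 5)*(l - 3)*(l - 2)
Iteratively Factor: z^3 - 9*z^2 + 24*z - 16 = (z - 1)*(z^2 - 8*z + 16) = (z - 4)*(z - 1)*(z - 4)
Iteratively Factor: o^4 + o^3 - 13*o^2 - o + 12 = (o + 1)*(o^3 - 13*o + 12) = (o + 1)*(o + 4)*(o^2 - 4*o + 3) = (o - 1)*(o + 1)*(o + 4)*(o - 3)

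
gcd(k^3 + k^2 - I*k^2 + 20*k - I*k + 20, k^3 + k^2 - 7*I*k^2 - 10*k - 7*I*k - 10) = k^2 + k*(1 - 5*I) - 5*I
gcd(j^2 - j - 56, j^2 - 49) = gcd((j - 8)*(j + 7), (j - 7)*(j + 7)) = j + 7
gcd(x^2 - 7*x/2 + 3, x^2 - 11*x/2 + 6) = x - 3/2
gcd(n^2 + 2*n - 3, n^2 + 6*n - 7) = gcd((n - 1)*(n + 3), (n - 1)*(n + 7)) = n - 1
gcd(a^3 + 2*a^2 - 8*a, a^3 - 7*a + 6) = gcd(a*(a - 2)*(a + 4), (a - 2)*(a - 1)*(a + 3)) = a - 2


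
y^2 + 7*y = y*(y + 7)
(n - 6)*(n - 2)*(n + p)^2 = n^4 + 2*n^3*p - 8*n^3 + n^2*p^2 - 16*n^2*p + 12*n^2 - 8*n*p^2 + 24*n*p + 12*p^2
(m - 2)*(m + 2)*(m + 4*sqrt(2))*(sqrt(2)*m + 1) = sqrt(2)*m^4 + 9*m^3 - 36*m - 16*sqrt(2)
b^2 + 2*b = b*(b + 2)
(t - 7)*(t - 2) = t^2 - 9*t + 14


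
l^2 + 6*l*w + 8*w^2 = (l + 2*w)*(l + 4*w)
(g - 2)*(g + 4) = g^2 + 2*g - 8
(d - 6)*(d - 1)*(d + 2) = d^3 - 5*d^2 - 8*d + 12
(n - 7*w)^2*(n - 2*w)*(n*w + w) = n^4*w - 16*n^3*w^2 + n^3*w + 77*n^2*w^3 - 16*n^2*w^2 - 98*n*w^4 + 77*n*w^3 - 98*w^4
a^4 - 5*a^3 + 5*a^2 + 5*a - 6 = (a - 3)*(a - 2)*(a - 1)*(a + 1)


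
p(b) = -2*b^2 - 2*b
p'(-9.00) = 34.00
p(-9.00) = -144.00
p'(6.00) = -26.00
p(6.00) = -84.00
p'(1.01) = -6.04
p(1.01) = -4.06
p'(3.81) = -17.24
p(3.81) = -36.65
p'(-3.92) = 13.68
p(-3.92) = -22.89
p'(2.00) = -10.00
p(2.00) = -12.00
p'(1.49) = -7.96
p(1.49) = -7.42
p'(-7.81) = 29.24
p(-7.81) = -106.37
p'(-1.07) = 2.28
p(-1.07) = -0.15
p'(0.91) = -5.64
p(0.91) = -3.48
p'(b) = -4*b - 2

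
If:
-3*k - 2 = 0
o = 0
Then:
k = -2/3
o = 0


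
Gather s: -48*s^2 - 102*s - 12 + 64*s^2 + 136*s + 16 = 16*s^2 + 34*s + 4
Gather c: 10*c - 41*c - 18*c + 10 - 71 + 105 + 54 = 98 - 49*c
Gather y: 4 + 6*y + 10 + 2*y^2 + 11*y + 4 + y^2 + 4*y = 3*y^2 + 21*y + 18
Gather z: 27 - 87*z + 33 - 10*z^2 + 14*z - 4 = -10*z^2 - 73*z + 56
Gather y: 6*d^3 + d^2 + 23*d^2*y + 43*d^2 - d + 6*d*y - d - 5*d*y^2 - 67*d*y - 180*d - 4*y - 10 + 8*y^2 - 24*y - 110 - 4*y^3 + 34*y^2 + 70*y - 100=6*d^3 + 44*d^2 - 182*d - 4*y^3 + y^2*(42 - 5*d) + y*(23*d^2 - 61*d + 42) - 220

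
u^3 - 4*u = u*(u - 2)*(u + 2)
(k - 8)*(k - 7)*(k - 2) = k^3 - 17*k^2 + 86*k - 112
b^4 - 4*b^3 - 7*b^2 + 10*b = b*(b - 5)*(b - 1)*(b + 2)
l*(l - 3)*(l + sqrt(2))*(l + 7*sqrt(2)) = l^4 - 3*l^3 + 8*sqrt(2)*l^3 - 24*sqrt(2)*l^2 + 14*l^2 - 42*l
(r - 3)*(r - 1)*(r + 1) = r^3 - 3*r^2 - r + 3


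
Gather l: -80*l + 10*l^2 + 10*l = 10*l^2 - 70*l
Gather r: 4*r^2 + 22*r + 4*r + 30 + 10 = 4*r^2 + 26*r + 40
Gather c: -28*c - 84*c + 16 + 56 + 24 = 96 - 112*c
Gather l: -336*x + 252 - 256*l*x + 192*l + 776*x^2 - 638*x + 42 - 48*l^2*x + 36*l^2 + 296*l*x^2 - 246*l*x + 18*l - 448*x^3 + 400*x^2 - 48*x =l^2*(36 - 48*x) + l*(296*x^2 - 502*x + 210) - 448*x^3 + 1176*x^2 - 1022*x + 294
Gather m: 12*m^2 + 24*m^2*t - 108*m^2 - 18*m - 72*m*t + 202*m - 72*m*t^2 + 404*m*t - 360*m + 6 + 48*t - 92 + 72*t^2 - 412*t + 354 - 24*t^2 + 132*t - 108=m^2*(24*t - 96) + m*(-72*t^2 + 332*t - 176) + 48*t^2 - 232*t + 160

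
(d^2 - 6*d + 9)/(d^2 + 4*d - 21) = (d - 3)/(d + 7)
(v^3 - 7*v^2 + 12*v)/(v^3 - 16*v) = (v - 3)/(v + 4)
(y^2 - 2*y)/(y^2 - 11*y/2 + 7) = 2*y/(2*y - 7)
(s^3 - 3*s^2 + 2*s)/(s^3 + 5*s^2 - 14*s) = (s - 1)/(s + 7)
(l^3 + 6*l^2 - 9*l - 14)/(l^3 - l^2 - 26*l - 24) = (l^2 + 5*l - 14)/(l^2 - 2*l - 24)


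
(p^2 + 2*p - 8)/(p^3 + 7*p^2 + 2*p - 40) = 1/(p + 5)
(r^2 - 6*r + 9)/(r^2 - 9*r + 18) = (r - 3)/(r - 6)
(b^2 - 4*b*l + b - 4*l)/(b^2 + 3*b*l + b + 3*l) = (b - 4*l)/(b + 3*l)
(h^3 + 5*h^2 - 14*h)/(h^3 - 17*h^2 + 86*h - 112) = h*(h + 7)/(h^2 - 15*h + 56)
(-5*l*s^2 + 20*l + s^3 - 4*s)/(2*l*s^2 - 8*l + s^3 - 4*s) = (-5*l + s)/(2*l + s)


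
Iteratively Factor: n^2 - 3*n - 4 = (n - 4)*(n + 1)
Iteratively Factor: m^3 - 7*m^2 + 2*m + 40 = (m - 5)*(m^2 - 2*m - 8) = (m - 5)*(m + 2)*(m - 4)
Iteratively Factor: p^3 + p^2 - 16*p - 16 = (p - 4)*(p^2 + 5*p + 4) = (p - 4)*(p + 1)*(p + 4)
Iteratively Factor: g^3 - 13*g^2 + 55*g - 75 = (g - 5)*(g^2 - 8*g + 15) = (g - 5)^2*(g - 3)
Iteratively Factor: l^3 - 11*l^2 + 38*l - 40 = (l - 2)*(l^2 - 9*l + 20) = (l - 5)*(l - 2)*(l - 4)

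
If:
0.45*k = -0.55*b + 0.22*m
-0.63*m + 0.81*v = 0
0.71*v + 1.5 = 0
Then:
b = -0.818181818181818*k - 1.08651911468813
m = -2.72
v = -2.11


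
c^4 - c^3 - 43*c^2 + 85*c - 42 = (c - 6)*(c - 1)^2*(c + 7)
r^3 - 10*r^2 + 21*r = r*(r - 7)*(r - 3)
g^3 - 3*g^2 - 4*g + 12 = (g - 3)*(g - 2)*(g + 2)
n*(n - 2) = n^2 - 2*n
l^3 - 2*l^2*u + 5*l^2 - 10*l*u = l*(l + 5)*(l - 2*u)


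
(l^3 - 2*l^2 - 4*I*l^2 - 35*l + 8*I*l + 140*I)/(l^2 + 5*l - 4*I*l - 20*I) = l - 7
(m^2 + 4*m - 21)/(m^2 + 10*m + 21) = (m - 3)/(m + 3)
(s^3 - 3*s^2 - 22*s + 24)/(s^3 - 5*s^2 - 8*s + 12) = (s + 4)/(s + 2)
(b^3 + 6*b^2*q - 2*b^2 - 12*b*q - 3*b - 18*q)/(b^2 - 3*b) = b + 6*q + 1 + 6*q/b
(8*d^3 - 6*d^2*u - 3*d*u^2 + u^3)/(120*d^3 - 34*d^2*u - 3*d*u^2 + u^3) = (-2*d^2 + d*u + u^2)/(-30*d^2 + d*u + u^2)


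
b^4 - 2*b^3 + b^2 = b^2*(b - 1)^2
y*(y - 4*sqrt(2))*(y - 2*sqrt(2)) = y^3 - 6*sqrt(2)*y^2 + 16*y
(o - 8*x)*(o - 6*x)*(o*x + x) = o^3*x - 14*o^2*x^2 + o^2*x + 48*o*x^3 - 14*o*x^2 + 48*x^3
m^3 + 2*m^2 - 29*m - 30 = (m - 5)*(m + 1)*(m + 6)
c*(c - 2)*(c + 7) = c^3 + 5*c^2 - 14*c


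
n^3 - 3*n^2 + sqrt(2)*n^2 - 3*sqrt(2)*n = n*(n - 3)*(n + sqrt(2))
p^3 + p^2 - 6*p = p*(p - 2)*(p + 3)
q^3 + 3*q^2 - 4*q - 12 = (q - 2)*(q + 2)*(q + 3)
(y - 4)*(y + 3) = y^2 - y - 12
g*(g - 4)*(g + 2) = g^3 - 2*g^2 - 8*g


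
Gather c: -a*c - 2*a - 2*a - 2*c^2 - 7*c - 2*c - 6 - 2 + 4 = -4*a - 2*c^2 + c*(-a - 9) - 4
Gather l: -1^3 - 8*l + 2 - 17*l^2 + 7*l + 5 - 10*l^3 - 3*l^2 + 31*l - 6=-10*l^3 - 20*l^2 + 30*l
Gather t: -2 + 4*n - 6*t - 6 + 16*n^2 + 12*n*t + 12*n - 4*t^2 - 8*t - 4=16*n^2 + 16*n - 4*t^2 + t*(12*n - 14) - 12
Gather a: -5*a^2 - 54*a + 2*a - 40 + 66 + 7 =-5*a^2 - 52*a + 33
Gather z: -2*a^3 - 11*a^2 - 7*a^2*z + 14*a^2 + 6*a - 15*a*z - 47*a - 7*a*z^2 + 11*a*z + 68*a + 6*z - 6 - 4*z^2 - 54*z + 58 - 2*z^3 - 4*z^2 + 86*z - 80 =-2*a^3 + 3*a^2 + 27*a - 2*z^3 + z^2*(-7*a - 8) + z*(-7*a^2 - 4*a + 38) - 28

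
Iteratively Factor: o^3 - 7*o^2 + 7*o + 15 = (o - 3)*(o^2 - 4*o - 5) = (o - 5)*(o - 3)*(o + 1)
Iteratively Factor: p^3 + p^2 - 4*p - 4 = (p + 2)*(p^2 - p - 2) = (p + 1)*(p + 2)*(p - 2)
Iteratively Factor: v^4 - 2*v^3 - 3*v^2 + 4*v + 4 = (v + 1)*(v^3 - 3*v^2 + 4) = (v - 2)*(v + 1)*(v^2 - v - 2) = (v - 2)^2*(v + 1)*(v + 1)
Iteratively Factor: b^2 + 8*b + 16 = (b + 4)*(b + 4)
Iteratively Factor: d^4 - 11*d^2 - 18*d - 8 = (d - 4)*(d^3 + 4*d^2 + 5*d + 2) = (d - 4)*(d + 1)*(d^2 + 3*d + 2) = (d - 4)*(d + 1)^2*(d + 2)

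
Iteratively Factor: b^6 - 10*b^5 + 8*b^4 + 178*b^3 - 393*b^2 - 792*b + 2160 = (b - 4)*(b^5 - 6*b^4 - 16*b^3 + 114*b^2 + 63*b - 540) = (b - 4)*(b + 3)*(b^4 - 9*b^3 + 11*b^2 + 81*b - 180) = (b - 4)^2*(b + 3)*(b^3 - 5*b^2 - 9*b + 45) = (b - 5)*(b - 4)^2*(b + 3)*(b^2 - 9) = (b - 5)*(b - 4)^2*(b + 3)^2*(b - 3)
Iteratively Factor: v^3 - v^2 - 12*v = (v)*(v^2 - v - 12) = v*(v + 3)*(v - 4)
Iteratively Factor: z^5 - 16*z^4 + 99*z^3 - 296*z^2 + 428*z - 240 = (z - 2)*(z^4 - 14*z^3 + 71*z^2 - 154*z + 120) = (z - 5)*(z - 2)*(z^3 - 9*z^2 + 26*z - 24) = (z - 5)*(z - 3)*(z - 2)*(z^2 - 6*z + 8) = (z - 5)*(z - 4)*(z - 3)*(z - 2)*(z - 2)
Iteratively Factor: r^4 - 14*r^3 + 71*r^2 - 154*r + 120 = (r - 5)*(r^3 - 9*r^2 + 26*r - 24) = (r - 5)*(r - 3)*(r^2 - 6*r + 8) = (r - 5)*(r - 4)*(r - 3)*(r - 2)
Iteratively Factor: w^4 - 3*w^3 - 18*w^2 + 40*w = (w + 4)*(w^3 - 7*w^2 + 10*w) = w*(w + 4)*(w^2 - 7*w + 10) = w*(w - 5)*(w + 4)*(w - 2)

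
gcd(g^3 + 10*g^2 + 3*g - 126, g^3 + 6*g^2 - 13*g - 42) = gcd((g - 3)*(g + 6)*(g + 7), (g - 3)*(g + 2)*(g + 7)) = g^2 + 4*g - 21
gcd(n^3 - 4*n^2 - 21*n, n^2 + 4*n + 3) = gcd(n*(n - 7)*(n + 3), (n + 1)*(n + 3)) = n + 3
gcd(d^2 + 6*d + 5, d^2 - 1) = d + 1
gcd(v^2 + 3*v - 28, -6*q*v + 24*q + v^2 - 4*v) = v - 4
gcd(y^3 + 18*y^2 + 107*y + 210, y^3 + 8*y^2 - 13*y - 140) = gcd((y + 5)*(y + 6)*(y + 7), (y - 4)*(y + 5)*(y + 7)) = y^2 + 12*y + 35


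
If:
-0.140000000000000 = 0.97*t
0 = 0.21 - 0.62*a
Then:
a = 0.34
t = -0.14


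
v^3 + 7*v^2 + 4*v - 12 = (v - 1)*(v + 2)*(v + 6)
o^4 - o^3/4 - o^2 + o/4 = o*(o - 1)*(o - 1/4)*(o + 1)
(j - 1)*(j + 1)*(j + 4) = j^3 + 4*j^2 - j - 4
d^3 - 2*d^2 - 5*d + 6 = (d - 3)*(d - 1)*(d + 2)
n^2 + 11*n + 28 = (n + 4)*(n + 7)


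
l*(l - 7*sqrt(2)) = l^2 - 7*sqrt(2)*l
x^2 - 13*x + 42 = (x - 7)*(x - 6)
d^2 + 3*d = d*(d + 3)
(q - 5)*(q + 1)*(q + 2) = q^3 - 2*q^2 - 13*q - 10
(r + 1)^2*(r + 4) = r^3 + 6*r^2 + 9*r + 4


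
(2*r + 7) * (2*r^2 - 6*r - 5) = 4*r^3 + 2*r^2 - 52*r - 35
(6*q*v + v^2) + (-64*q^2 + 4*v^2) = -64*q^2 + 6*q*v + 5*v^2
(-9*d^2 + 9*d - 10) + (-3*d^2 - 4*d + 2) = -12*d^2 + 5*d - 8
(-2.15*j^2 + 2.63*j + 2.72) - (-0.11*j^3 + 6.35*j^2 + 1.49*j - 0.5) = 0.11*j^3 - 8.5*j^2 + 1.14*j + 3.22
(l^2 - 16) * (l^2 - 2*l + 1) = l^4 - 2*l^3 - 15*l^2 + 32*l - 16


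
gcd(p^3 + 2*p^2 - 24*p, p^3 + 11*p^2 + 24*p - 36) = p + 6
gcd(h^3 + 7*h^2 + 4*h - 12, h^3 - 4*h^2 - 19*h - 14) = h + 2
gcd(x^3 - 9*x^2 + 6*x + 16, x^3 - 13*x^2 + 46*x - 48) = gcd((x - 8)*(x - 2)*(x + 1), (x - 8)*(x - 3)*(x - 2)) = x^2 - 10*x + 16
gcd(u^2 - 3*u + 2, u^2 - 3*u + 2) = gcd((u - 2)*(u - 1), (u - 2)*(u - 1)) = u^2 - 3*u + 2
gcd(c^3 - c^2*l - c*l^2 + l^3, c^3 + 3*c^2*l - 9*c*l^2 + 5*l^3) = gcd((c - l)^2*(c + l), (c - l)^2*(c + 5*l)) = c^2 - 2*c*l + l^2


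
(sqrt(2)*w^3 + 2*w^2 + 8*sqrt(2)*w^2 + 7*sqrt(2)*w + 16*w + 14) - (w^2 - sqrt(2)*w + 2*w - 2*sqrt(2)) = sqrt(2)*w^3 + w^2 + 8*sqrt(2)*w^2 + 8*sqrt(2)*w + 14*w + 2*sqrt(2) + 14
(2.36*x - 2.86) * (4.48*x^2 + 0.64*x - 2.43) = 10.5728*x^3 - 11.3024*x^2 - 7.5652*x + 6.9498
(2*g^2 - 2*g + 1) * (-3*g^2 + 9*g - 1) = -6*g^4 + 24*g^3 - 23*g^2 + 11*g - 1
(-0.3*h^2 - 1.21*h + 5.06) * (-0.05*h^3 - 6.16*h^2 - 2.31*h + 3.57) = 0.015*h^5 + 1.9085*h^4 + 7.8936*h^3 - 29.4455*h^2 - 16.0083*h + 18.0642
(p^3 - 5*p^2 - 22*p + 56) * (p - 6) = p^4 - 11*p^3 + 8*p^2 + 188*p - 336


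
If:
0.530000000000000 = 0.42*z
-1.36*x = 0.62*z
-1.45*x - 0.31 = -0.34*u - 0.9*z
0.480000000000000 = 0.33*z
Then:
No Solution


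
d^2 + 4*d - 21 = (d - 3)*(d + 7)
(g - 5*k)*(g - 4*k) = g^2 - 9*g*k + 20*k^2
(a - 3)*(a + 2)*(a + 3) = a^3 + 2*a^2 - 9*a - 18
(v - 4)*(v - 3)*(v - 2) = v^3 - 9*v^2 + 26*v - 24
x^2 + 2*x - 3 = (x - 1)*(x + 3)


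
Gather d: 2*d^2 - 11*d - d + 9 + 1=2*d^2 - 12*d + 10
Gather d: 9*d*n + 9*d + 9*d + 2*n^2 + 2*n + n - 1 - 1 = d*(9*n + 18) + 2*n^2 + 3*n - 2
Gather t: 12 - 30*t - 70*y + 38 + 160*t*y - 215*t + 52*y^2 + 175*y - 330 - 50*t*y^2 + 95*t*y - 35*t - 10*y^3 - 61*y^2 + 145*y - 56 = t*(-50*y^2 + 255*y - 280) - 10*y^3 - 9*y^2 + 250*y - 336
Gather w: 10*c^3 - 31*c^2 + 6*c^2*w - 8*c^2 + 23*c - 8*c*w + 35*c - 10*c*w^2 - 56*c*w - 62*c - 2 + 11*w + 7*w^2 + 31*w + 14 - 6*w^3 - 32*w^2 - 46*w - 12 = 10*c^3 - 39*c^2 - 4*c - 6*w^3 + w^2*(-10*c - 25) + w*(6*c^2 - 64*c - 4)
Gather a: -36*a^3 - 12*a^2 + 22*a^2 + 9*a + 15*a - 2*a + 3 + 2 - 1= -36*a^3 + 10*a^2 + 22*a + 4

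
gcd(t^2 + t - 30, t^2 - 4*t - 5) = t - 5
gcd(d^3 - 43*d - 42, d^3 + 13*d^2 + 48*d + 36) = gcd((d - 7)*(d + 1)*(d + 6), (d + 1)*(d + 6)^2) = d^2 + 7*d + 6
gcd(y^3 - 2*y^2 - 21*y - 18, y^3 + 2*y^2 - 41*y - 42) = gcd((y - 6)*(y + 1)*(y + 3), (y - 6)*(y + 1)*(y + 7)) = y^2 - 5*y - 6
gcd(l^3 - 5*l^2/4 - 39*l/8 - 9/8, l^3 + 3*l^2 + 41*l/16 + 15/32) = l^2 + 7*l/4 + 3/8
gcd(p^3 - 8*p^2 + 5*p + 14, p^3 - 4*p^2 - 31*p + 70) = p^2 - 9*p + 14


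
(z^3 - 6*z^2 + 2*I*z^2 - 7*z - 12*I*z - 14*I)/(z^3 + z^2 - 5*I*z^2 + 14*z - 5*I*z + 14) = (z - 7)/(z - 7*I)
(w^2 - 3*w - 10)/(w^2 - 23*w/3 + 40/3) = 3*(w + 2)/(3*w - 8)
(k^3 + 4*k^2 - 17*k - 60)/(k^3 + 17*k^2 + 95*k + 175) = (k^2 - k - 12)/(k^2 + 12*k + 35)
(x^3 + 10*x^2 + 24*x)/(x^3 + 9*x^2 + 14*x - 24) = x/(x - 1)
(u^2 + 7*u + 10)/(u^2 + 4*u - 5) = (u + 2)/(u - 1)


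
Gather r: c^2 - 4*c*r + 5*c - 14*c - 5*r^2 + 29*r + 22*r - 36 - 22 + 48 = c^2 - 9*c - 5*r^2 + r*(51 - 4*c) - 10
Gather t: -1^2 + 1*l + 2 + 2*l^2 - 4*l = 2*l^2 - 3*l + 1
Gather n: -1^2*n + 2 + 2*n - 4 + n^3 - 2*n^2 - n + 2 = n^3 - 2*n^2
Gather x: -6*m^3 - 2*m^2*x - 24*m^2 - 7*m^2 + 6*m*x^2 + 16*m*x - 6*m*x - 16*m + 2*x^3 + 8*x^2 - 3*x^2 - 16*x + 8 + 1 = -6*m^3 - 31*m^2 - 16*m + 2*x^3 + x^2*(6*m + 5) + x*(-2*m^2 + 10*m - 16) + 9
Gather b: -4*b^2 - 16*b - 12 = -4*b^2 - 16*b - 12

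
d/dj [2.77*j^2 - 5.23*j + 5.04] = 5.54*j - 5.23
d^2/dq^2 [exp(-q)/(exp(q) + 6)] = ((exp(q) + 6)^2 + (exp(q) + 6)*exp(q) + 2*exp(2*q))*exp(-q)/(exp(q) + 6)^3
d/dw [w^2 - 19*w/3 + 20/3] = 2*w - 19/3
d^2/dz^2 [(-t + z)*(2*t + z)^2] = 6*t + 6*z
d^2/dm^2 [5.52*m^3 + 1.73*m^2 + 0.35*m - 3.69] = 33.12*m + 3.46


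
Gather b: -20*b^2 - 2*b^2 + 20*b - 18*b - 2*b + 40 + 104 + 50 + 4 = 198 - 22*b^2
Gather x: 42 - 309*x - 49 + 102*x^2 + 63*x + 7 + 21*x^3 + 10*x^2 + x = 21*x^3 + 112*x^2 - 245*x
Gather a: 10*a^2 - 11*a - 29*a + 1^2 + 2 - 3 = 10*a^2 - 40*a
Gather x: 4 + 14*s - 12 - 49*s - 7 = -35*s - 15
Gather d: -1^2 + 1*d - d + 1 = 0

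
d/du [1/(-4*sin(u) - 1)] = 4*cos(u)/(4*sin(u) + 1)^2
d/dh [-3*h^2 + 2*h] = 2 - 6*h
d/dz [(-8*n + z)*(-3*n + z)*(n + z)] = 13*n^2 - 20*n*z + 3*z^2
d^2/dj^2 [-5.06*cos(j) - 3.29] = 5.06*cos(j)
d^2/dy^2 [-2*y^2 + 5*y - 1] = -4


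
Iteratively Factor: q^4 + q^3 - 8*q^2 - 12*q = (q - 3)*(q^3 + 4*q^2 + 4*q) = q*(q - 3)*(q^2 + 4*q + 4) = q*(q - 3)*(q + 2)*(q + 2)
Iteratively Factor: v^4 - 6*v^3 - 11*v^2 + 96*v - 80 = (v - 4)*(v^3 - 2*v^2 - 19*v + 20) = (v - 4)*(v - 1)*(v^2 - v - 20) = (v - 4)*(v - 1)*(v + 4)*(v - 5)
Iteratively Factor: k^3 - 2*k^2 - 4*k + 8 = (k + 2)*(k^2 - 4*k + 4) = (k - 2)*(k + 2)*(k - 2)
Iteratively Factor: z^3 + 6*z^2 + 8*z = (z + 4)*(z^2 + 2*z) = z*(z + 4)*(z + 2)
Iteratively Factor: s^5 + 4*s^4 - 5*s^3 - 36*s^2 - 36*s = (s + 2)*(s^4 + 2*s^3 - 9*s^2 - 18*s) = (s + 2)^2*(s^3 - 9*s) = (s + 2)^2*(s + 3)*(s^2 - 3*s) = (s - 3)*(s + 2)^2*(s + 3)*(s)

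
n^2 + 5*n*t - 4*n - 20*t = (n - 4)*(n + 5*t)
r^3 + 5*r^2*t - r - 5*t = (r - 1)*(r + 1)*(r + 5*t)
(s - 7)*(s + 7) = s^2 - 49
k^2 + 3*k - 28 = (k - 4)*(k + 7)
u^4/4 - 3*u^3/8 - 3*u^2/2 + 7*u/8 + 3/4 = (u/4 + 1/2)*(u - 3)*(u - 1)*(u + 1/2)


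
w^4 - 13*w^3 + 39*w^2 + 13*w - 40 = (w - 8)*(w - 5)*(w - 1)*(w + 1)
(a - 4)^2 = a^2 - 8*a + 16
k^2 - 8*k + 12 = (k - 6)*(k - 2)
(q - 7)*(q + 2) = q^2 - 5*q - 14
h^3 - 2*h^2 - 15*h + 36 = (h - 3)^2*(h + 4)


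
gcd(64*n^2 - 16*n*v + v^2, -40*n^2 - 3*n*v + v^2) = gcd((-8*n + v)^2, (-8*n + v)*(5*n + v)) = -8*n + v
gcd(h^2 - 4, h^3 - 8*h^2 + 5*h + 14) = h - 2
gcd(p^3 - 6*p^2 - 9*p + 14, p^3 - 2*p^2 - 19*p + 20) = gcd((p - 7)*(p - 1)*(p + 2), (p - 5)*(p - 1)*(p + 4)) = p - 1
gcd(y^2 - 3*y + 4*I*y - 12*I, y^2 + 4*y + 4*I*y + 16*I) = y + 4*I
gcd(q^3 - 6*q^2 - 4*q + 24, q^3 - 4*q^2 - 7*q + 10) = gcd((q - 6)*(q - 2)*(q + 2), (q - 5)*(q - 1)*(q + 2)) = q + 2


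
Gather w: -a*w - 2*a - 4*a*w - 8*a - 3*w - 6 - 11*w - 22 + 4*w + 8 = -10*a + w*(-5*a - 10) - 20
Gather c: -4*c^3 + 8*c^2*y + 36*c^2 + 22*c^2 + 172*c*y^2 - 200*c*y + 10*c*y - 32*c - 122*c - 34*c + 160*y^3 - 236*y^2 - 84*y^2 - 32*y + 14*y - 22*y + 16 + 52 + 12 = -4*c^3 + c^2*(8*y + 58) + c*(172*y^2 - 190*y - 188) + 160*y^3 - 320*y^2 - 40*y + 80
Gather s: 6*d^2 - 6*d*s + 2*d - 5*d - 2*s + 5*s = 6*d^2 - 3*d + s*(3 - 6*d)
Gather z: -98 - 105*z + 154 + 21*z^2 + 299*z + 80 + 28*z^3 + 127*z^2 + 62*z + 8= 28*z^3 + 148*z^2 + 256*z + 144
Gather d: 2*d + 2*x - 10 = 2*d + 2*x - 10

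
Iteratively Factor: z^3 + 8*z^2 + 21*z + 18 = (z + 2)*(z^2 + 6*z + 9) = (z + 2)*(z + 3)*(z + 3)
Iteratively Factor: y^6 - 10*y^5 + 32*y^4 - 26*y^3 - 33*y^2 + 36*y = (y)*(y^5 - 10*y^4 + 32*y^3 - 26*y^2 - 33*y + 36) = y*(y - 3)*(y^4 - 7*y^3 + 11*y^2 + 7*y - 12) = y*(y - 3)*(y + 1)*(y^3 - 8*y^2 + 19*y - 12) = y*(y - 3)*(y - 1)*(y + 1)*(y^2 - 7*y + 12) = y*(y - 3)^2*(y - 1)*(y + 1)*(y - 4)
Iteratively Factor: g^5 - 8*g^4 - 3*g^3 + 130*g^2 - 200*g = (g - 5)*(g^4 - 3*g^3 - 18*g^2 + 40*g) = (g - 5)^2*(g^3 + 2*g^2 - 8*g) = g*(g - 5)^2*(g^2 + 2*g - 8) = g*(g - 5)^2*(g + 4)*(g - 2)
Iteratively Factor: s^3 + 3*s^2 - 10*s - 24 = (s - 3)*(s^2 + 6*s + 8) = (s - 3)*(s + 2)*(s + 4)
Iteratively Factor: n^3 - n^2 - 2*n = (n - 2)*(n^2 + n) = (n - 2)*(n + 1)*(n)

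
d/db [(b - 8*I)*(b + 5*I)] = 2*b - 3*I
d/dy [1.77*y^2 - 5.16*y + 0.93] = 3.54*y - 5.16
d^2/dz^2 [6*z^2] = 12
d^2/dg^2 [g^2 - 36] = 2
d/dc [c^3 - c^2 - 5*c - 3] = 3*c^2 - 2*c - 5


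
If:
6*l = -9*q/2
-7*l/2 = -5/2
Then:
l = 5/7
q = -20/21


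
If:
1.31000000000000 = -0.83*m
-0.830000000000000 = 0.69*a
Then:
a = -1.20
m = -1.58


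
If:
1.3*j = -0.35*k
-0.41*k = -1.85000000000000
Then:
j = -1.21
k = 4.51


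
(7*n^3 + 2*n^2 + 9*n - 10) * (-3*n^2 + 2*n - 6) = -21*n^5 + 8*n^4 - 65*n^3 + 36*n^2 - 74*n + 60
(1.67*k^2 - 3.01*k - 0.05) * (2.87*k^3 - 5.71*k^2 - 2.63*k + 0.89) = 4.7929*k^5 - 18.1744*k^4 + 12.6515*k^3 + 9.6881*k^2 - 2.5474*k - 0.0445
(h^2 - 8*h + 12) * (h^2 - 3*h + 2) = h^4 - 11*h^3 + 38*h^2 - 52*h + 24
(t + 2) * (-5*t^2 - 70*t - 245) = -5*t^3 - 80*t^2 - 385*t - 490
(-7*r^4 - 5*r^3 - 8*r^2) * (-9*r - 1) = 63*r^5 + 52*r^4 + 77*r^3 + 8*r^2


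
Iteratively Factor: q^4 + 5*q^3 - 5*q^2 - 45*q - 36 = (q + 1)*(q^3 + 4*q^2 - 9*q - 36) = (q - 3)*(q + 1)*(q^2 + 7*q + 12) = (q - 3)*(q + 1)*(q + 4)*(q + 3)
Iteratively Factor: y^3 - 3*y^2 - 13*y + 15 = (y - 1)*(y^2 - 2*y - 15) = (y - 5)*(y - 1)*(y + 3)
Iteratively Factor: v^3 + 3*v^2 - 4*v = (v)*(v^2 + 3*v - 4) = v*(v + 4)*(v - 1)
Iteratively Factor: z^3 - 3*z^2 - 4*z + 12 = (z - 3)*(z^2 - 4) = (z - 3)*(z - 2)*(z + 2)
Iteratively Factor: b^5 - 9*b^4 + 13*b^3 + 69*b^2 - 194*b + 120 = (b - 2)*(b^4 - 7*b^3 - b^2 + 67*b - 60) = (b - 2)*(b + 3)*(b^3 - 10*b^2 + 29*b - 20) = (b - 4)*(b - 2)*(b + 3)*(b^2 - 6*b + 5) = (b - 5)*(b - 4)*(b - 2)*(b + 3)*(b - 1)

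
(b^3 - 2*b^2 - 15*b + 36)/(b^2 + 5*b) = (b^3 - 2*b^2 - 15*b + 36)/(b*(b + 5))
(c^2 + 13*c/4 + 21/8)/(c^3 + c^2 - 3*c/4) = (4*c + 7)/(2*c*(2*c - 1))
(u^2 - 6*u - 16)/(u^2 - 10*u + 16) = (u + 2)/(u - 2)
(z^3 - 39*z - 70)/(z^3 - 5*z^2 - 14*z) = (z + 5)/z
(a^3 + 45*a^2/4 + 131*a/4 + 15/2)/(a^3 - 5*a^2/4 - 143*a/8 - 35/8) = 2*(a^2 + 11*a + 30)/(2*a^2 - 3*a - 35)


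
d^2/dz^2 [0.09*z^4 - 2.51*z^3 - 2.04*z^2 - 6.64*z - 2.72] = 1.08*z^2 - 15.06*z - 4.08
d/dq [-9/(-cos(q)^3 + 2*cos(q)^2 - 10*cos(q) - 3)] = 9*(3*cos(q)^2 - 4*cos(q) + 10)*sin(q)/(cos(q)^3 - 2*cos(q)^2 + 10*cos(q) + 3)^2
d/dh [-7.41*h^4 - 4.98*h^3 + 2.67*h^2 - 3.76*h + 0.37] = -29.64*h^3 - 14.94*h^2 + 5.34*h - 3.76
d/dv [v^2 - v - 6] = 2*v - 1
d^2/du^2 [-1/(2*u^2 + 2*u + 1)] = 4*(2*u^2 + 2*u - 2*(2*u + 1)^2 + 1)/(2*u^2 + 2*u + 1)^3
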